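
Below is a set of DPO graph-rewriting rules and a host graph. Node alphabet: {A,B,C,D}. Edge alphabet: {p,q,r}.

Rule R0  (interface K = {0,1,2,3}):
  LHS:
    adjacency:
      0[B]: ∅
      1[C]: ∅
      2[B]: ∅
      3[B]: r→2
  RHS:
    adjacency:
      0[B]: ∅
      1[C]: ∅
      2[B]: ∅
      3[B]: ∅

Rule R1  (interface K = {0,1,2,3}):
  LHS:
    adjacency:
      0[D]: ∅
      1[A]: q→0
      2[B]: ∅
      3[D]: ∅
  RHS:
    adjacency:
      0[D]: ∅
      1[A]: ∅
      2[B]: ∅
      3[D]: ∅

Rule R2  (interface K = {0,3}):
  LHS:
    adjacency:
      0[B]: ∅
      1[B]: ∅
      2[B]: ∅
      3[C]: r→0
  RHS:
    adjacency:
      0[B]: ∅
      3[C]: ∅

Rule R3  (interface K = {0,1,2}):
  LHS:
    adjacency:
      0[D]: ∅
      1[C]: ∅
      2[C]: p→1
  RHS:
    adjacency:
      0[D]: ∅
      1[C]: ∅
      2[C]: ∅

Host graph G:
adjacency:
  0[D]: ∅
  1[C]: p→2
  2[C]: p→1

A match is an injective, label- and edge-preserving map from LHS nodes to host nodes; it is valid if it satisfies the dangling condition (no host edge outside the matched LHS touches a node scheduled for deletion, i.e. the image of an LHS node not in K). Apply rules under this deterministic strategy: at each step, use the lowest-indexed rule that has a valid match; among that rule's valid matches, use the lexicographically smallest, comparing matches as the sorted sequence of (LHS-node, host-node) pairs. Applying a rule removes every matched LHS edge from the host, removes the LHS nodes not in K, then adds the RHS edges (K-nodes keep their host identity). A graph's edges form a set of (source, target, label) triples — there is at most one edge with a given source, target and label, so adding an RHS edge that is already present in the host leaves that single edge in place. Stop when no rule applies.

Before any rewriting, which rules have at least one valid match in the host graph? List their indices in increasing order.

Answer: [R3]

Rewrite trace:
R0: no valid match — LHS pattern not found
R1: no valid match — LHS pattern not found
R2: no valid match — LHS pattern not found
R3: 2 valid matches — {0↦0, 1↦1, 2↦2}, {0↦0, 1↦2, 2↦1}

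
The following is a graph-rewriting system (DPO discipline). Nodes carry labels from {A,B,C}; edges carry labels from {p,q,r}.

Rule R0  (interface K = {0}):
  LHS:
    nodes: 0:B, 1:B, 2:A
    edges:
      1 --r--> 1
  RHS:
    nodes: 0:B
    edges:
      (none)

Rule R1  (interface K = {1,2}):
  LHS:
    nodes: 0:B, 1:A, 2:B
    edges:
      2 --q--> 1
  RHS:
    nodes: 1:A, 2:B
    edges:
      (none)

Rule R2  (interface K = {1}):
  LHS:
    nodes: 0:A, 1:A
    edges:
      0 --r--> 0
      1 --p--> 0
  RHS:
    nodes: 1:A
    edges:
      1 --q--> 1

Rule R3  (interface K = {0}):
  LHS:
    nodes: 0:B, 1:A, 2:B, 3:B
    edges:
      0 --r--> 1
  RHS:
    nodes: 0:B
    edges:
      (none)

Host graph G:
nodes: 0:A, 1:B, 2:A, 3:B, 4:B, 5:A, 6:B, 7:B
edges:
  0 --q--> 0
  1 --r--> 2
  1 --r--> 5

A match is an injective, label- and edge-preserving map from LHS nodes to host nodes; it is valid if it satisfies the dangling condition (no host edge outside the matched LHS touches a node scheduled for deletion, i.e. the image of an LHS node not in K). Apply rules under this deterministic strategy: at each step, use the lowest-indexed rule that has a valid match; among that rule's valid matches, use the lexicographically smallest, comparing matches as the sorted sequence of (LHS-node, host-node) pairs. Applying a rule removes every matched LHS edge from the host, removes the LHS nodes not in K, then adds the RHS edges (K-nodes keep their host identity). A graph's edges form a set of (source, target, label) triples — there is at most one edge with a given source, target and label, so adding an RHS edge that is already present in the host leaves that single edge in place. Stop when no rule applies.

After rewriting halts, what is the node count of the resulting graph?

Answer: 2

Derivation:
initial: |V|=8 |E|=3  E = 0-q->0 1-r->2 1-r->5
step 1: apply R3 at {0↦1, 1↦2, 2↦3, 3↦4}  → |V|=5 |E|=2  E = 0-q->0 1-r->5
step 2: apply R3 at {0↦1, 1↦5, 2↦6, 3↦7}  → |V|=2 |E|=1  E = 0-q->0
normal form: no rule applies after step 2
NF nodes: {0:A, 1:B}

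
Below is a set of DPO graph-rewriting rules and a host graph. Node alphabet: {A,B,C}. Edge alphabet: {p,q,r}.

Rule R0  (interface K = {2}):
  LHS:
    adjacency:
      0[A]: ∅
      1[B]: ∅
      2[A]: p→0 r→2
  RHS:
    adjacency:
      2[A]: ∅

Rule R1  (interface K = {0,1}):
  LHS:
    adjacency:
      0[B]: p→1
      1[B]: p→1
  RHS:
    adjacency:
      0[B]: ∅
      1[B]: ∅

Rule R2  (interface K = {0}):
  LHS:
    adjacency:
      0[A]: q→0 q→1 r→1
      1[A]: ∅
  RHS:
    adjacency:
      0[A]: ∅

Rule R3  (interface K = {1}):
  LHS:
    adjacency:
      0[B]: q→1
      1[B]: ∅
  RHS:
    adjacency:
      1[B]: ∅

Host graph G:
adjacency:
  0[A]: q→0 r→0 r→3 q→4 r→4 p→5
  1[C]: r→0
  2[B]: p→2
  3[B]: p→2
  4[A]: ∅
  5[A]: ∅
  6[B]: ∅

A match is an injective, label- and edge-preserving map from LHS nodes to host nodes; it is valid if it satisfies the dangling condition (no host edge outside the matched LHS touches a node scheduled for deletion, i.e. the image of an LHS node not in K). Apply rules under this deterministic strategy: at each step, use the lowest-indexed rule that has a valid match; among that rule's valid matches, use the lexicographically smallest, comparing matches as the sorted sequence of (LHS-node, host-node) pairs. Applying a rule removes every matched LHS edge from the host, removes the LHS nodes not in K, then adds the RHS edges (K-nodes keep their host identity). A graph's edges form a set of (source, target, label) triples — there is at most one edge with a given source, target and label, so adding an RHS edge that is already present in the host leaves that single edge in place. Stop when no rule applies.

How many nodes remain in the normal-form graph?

Answer: 4

Derivation:
initial: |V|=7 |E|=9  E = 0-q->0 0-r->0 0-r->3 0-q->4 0-r->4 0-p->5 1-r->0 2-p->2 3-p->2
step 1: apply R0 at {0↦5, 1↦6, 2↦0}  → |V|=5 |E|=7  E = 0-q->0 0-r->3 0-q->4 0-r->4 1-r->0 2-p->2 3-p->2
step 2: apply R1 at {0↦3, 1↦2}  → |V|=5 |E|=5  E = 0-q->0 0-r->3 0-q->4 0-r->4 1-r->0
step 3: apply R2 at {0↦0, 1↦4}  → |V|=4 |E|=2  E = 0-r->3 1-r->0
halt: no rule applies after step 3
NF nodes: {0:A, 1:C, 2:B, 3:B}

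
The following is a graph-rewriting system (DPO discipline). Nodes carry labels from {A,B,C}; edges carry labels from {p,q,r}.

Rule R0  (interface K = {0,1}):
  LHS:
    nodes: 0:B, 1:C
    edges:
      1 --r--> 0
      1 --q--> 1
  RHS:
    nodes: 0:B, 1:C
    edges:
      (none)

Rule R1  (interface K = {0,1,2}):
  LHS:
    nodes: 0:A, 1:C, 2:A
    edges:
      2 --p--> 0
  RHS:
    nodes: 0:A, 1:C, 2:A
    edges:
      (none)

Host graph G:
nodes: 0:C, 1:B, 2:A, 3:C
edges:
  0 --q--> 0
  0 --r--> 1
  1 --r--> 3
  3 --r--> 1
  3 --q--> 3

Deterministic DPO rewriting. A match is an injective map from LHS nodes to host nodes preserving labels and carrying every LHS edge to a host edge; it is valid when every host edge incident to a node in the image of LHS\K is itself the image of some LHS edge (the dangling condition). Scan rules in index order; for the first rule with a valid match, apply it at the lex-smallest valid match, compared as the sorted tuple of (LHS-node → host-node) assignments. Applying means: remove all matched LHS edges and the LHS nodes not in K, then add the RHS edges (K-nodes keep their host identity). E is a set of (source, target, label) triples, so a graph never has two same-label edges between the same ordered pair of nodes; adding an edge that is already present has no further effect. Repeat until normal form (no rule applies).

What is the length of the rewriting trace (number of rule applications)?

initial: |V|=4 |E|=5  E = 0-q->0 0-r->1 1-r->3 3-r->1 3-q->3
step 1: apply R0 at {0↦1, 1↦0}  → |V|=4 |E|=3  E = 1-r->3 3-r->1 3-q->3
step 2: apply R0 at {0↦1, 1↦3}  → |V|=4 |E|=1  E = 1-r->3
final graph: no rule applies after step 2

Answer: 2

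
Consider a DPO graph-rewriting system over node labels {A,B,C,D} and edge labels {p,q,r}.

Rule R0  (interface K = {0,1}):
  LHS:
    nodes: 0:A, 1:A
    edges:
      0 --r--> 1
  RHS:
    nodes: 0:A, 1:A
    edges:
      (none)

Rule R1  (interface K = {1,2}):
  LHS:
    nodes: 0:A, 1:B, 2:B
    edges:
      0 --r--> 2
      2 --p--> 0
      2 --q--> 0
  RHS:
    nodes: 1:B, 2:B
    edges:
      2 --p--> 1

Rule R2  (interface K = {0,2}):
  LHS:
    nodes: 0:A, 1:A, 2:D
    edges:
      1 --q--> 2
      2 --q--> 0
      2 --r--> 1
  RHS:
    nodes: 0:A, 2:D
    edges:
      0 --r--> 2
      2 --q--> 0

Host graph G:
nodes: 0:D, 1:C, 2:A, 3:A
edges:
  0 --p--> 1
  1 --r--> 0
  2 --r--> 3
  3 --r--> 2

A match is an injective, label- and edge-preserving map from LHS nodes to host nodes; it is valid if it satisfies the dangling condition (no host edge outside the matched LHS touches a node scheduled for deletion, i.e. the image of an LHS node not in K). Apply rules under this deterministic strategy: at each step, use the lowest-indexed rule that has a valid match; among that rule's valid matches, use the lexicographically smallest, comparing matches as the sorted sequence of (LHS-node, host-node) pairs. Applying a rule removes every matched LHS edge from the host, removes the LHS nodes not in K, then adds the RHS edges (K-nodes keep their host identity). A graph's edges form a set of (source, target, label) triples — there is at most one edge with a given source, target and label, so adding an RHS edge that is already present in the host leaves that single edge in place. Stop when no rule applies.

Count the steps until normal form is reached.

Answer: 2

Steps:
initial: |V|=4 |E|=4  E = 0-p->1 1-r->0 2-r->3 3-r->2
step 1: apply R0 at {0↦2, 1↦3}  → |V|=4 |E|=3  E = 0-p->1 1-r->0 3-r->2
step 2: apply R0 at {0↦3, 1↦2}  → |V|=4 |E|=2  E = 0-p->1 1-r->0
halt: no rule applies after step 2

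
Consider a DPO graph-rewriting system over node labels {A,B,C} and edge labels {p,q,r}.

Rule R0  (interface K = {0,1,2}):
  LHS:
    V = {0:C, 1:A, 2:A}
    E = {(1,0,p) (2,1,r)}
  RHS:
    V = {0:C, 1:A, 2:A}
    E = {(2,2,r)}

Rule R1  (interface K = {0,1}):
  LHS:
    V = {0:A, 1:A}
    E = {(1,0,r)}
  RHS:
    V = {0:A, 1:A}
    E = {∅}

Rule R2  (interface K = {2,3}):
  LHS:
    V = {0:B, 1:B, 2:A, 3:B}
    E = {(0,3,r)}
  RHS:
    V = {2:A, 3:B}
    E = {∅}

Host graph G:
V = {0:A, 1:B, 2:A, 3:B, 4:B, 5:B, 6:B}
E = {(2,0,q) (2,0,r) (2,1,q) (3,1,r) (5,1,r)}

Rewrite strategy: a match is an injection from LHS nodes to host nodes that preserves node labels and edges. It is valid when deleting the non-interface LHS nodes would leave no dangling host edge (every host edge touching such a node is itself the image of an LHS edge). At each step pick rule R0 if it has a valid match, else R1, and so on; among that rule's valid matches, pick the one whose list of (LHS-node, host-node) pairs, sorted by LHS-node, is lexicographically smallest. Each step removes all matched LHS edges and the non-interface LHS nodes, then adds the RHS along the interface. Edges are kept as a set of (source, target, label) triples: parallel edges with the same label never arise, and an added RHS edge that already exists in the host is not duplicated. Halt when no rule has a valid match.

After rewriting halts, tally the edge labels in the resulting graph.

Answer: q:2

Rewrite trace:
initial: |V|=7 |E|=5  E = 2-q->0 2-r->0 2-q->1 3-r->1 5-r->1
step 1: apply R1 at {0↦0, 1↦2}  → |V|=7 |E|=4  E = 2-q->0 2-q->1 3-r->1 5-r->1
step 2: apply R2 at {0↦3, 1↦4, 2↦0, 3↦1}  → |V|=5 |E|=3  E = 2-q->0 2-q->1 5-r->1
step 3: apply R2 at {0↦5, 1↦6, 2↦0, 3↦1}  → |V|=3 |E|=2  E = 2-q->0 2-q->1
normal form: no rule applies after step 3
NF edges: [(2, 0, 'q'), (2, 1, 'q')]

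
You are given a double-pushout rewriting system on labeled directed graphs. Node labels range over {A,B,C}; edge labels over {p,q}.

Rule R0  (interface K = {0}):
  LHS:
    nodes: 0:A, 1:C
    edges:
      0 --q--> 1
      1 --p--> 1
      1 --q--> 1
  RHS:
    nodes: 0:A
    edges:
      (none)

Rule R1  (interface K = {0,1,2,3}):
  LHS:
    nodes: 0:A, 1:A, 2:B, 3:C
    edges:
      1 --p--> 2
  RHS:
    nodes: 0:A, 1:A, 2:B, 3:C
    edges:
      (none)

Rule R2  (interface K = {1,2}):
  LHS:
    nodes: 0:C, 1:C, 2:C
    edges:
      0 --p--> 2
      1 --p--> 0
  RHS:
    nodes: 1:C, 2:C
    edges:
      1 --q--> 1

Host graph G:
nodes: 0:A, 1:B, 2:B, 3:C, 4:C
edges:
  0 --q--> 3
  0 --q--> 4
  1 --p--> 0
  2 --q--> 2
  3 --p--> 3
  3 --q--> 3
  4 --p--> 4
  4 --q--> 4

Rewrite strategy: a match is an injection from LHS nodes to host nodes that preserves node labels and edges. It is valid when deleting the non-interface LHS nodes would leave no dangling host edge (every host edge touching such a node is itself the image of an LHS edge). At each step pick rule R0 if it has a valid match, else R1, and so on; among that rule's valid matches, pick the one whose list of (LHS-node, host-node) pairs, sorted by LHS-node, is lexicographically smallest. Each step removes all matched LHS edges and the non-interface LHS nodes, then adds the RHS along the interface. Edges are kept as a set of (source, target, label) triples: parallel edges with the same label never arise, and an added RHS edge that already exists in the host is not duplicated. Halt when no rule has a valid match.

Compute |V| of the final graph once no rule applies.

Answer: 3

Steps:
[0] host  ⇒  5 nodes, 8 edges  {0-q->3 0-q->4 1-p->0 2-q->2 3-p->3 3-q->3 4-p->4 4-q->4}
[1] R0 @ {0↦0, 1↦3}  ⇒  4 nodes, 5 edges  {0-q->4 1-p->0 2-q->2 4-p->4 4-q->4}
[2] R0 @ {0↦0, 1↦4}  ⇒  3 nodes, 2 edges  {1-p->0 2-q->2}
normal form: no rule applies after step 2
NF nodes: {0:A, 1:B, 2:B}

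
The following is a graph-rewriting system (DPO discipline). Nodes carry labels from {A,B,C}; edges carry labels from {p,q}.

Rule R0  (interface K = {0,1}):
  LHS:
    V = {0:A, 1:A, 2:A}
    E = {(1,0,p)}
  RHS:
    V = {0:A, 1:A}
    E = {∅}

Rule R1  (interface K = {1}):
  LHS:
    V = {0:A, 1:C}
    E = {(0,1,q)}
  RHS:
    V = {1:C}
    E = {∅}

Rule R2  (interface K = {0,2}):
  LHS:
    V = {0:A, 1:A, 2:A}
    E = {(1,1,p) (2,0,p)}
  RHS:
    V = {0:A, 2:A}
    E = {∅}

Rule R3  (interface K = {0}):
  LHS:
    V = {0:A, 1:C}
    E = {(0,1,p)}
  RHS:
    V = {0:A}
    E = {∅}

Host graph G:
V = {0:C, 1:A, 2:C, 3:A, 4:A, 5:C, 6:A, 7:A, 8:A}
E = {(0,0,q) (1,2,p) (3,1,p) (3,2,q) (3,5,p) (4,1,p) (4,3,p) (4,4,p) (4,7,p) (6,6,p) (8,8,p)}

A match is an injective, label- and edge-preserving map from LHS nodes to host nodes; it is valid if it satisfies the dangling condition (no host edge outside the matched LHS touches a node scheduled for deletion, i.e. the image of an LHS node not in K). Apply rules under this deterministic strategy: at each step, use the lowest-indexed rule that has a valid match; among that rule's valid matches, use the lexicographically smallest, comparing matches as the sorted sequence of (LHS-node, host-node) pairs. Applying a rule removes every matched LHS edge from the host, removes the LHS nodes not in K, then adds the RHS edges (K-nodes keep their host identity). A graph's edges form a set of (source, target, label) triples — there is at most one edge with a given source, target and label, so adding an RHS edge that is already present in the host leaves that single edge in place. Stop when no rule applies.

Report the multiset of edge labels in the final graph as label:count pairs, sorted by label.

Answer: p:4 q:2

Rewrite trace:
initial: |V|=9 |E|=11  E = 0-q->0 1-p->2 3-p->1 3-q->2 3-p->5 4-p->1 4-p->3 4-p->4 4-p->7 6-p->6 8-p->8
step 1: apply R2 at {0↦1, 1↦6, 2↦3}  → |V|=8 |E|=9  E = 0-q->0 1-p->2 3-q->2 3-p->5 4-p->1 4-p->3 4-p->4 4-p->7 8-p->8
step 2: apply R2 at {0↦1, 1↦8, 2↦4}  → |V|=7 |E|=7  E = 0-q->0 1-p->2 3-q->2 3-p->5 4-p->3 4-p->4 4-p->7
step 3: apply R3 at {0↦3, 1↦5}  → |V|=6 |E|=6  E = 0-q->0 1-p->2 3-q->2 4-p->3 4-p->4 4-p->7
normal form: no rule applies after step 3
NF edges: [(0, 0, 'q'), (1, 2, 'p'), (3, 2, 'q'), (4, 3, 'p'), (4, 4, 'p'), (4, 7, 'p')]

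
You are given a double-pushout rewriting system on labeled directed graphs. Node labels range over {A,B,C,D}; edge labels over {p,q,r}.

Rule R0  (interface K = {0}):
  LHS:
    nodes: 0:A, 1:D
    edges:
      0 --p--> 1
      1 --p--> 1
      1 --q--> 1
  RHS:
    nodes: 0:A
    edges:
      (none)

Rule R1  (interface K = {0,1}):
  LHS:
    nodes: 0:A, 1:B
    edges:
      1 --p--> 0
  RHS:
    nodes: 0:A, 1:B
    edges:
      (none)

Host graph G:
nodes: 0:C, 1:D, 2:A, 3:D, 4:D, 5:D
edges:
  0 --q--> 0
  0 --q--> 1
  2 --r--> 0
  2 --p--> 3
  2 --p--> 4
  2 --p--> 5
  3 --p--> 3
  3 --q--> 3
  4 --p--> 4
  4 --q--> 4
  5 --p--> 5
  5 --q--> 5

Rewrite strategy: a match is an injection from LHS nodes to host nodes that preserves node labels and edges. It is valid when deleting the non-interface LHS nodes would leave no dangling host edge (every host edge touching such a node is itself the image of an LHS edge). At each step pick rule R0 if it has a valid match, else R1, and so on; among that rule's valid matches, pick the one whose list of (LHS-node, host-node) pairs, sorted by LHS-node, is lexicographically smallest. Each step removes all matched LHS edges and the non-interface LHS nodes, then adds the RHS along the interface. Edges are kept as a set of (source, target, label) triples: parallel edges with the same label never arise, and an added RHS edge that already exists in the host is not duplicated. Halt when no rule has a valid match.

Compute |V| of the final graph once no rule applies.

initial: |V|=6 |E|=12  E = 0-q->0 0-q->1 2-r->0 2-p->3 2-p->4 2-p->5 3-p->3 3-q->3 4-p->4 4-q->4 5-p->5 5-q->5
step 1: apply R0 at {0↦2, 1↦3}  → |V|=5 |E|=9  E = 0-q->0 0-q->1 2-r->0 2-p->4 2-p->5 4-p->4 4-q->4 5-p->5 5-q->5
step 2: apply R0 at {0↦2, 1↦4}  → |V|=4 |E|=6  E = 0-q->0 0-q->1 2-r->0 2-p->5 5-p->5 5-q->5
step 3: apply R0 at {0↦2, 1↦5}  → |V|=3 |E|=3  E = 0-q->0 0-q->1 2-r->0
final graph: no rule applies after step 3
NF nodes: {0:C, 1:D, 2:A}

Answer: 3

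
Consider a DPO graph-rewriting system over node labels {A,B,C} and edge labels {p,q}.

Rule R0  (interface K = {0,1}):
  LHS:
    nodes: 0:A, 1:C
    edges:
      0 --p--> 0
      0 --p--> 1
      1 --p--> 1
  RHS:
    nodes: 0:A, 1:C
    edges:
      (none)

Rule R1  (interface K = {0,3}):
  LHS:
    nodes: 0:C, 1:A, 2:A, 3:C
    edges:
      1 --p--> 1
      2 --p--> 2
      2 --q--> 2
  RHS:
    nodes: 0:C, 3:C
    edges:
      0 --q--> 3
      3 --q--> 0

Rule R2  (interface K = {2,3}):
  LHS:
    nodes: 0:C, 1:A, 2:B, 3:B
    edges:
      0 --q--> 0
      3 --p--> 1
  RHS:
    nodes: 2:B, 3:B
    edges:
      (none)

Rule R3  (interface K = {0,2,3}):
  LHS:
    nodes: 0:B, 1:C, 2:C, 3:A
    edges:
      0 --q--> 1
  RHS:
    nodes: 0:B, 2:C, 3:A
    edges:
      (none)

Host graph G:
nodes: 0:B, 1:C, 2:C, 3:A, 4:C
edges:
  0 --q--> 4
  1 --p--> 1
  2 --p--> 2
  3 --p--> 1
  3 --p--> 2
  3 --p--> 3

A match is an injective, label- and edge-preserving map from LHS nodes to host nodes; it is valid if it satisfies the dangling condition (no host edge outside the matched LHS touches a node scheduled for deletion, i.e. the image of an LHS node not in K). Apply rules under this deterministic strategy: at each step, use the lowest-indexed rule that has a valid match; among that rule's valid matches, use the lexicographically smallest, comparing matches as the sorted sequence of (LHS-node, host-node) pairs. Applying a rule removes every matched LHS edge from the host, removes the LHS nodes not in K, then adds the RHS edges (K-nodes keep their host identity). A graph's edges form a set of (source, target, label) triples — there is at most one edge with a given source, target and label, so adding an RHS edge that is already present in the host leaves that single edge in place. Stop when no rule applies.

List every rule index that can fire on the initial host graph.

Answer: [R0,R3]

Rewrite trace:
R0: 2 valid matches — {0↦3, 1↦1}, {0↦3, 1↦2}
R1: no valid match — LHS pattern not found
R2: no valid match — LHS pattern not found
R3: 2 valid matches — {0↦0, 1↦4, 2↦1, 3↦3}, {0↦0, 1↦4, 2↦2, 3↦3}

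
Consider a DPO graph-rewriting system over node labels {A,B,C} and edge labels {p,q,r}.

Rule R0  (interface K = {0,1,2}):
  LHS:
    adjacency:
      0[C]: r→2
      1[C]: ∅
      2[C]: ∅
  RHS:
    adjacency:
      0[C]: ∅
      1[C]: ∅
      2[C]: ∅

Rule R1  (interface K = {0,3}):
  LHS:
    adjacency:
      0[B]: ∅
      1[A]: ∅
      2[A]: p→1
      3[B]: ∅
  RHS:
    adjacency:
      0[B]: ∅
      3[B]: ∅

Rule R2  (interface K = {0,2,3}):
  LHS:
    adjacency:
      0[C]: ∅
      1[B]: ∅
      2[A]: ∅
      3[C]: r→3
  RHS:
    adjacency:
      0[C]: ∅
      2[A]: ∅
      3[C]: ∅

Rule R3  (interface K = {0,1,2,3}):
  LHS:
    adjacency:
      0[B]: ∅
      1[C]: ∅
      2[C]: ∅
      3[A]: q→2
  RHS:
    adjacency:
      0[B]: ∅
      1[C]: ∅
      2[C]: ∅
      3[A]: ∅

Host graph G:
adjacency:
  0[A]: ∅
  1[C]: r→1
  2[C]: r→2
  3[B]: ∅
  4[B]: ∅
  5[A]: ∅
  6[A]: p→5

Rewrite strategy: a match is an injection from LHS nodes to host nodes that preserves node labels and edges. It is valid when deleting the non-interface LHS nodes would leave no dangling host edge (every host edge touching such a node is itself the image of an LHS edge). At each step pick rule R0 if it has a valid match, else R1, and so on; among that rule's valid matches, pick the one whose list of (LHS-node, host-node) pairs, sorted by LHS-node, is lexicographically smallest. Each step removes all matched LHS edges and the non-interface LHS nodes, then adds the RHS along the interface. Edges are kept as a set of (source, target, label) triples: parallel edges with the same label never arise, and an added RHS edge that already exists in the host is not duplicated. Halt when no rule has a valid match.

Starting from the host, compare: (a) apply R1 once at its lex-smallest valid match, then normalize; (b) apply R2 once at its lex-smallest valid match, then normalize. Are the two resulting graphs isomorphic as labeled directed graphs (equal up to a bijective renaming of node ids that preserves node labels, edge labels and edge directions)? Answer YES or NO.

Answer: NO

Steps:
branch R1-first: apply at {0↦3, 1↦5, 2↦6, 3↦4} → |E|=2, then 2 more step(s) → NF |V|=3 |E|=0 V={0:A, 1:C, 2:C} E=∅
branch R2-first: apply at {0↦1, 1↦3, 2↦0, 3↦2} → |E|=2, then 1 more step(s) → NF |V|=5 |E|=1 V={0:A, 1:C, 2:C, 5:A, 6:A} E=6-p->5
graphs not isomorphic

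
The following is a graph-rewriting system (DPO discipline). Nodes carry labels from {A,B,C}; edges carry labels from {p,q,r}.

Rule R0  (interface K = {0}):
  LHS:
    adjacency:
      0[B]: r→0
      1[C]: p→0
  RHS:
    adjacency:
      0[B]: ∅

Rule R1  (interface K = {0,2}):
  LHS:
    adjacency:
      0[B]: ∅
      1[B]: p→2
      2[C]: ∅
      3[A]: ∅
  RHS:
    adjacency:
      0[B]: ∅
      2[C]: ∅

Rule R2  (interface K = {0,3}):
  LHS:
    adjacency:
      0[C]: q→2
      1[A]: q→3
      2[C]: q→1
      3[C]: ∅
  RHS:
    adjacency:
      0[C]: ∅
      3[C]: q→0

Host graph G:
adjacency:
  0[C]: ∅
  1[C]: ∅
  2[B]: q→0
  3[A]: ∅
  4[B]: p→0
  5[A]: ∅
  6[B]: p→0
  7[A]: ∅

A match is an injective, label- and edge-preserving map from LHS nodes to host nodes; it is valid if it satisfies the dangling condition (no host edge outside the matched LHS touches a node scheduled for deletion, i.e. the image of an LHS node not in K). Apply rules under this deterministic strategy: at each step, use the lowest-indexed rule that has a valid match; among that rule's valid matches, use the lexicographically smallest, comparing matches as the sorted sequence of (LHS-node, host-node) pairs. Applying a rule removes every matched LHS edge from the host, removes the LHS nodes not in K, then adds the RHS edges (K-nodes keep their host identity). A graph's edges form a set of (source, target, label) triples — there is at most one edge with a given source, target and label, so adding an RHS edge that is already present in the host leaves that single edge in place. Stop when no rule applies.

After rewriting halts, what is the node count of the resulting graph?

Answer: 4

Derivation:
initial: |V|=8 |E|=3  E = 2-q->0 4-p->0 6-p->0
step 1: apply R1 at {0↦2, 1↦4, 2↦0, 3↦3}  → |V|=6 |E|=2  E = 2-q->0 6-p->0
step 2: apply R1 at {0↦2, 1↦6, 2↦0, 3↦5}  → |V|=4 |E|=1  E = 2-q->0
final graph: no rule applies after step 2
NF nodes: {0:C, 1:C, 2:B, 7:A}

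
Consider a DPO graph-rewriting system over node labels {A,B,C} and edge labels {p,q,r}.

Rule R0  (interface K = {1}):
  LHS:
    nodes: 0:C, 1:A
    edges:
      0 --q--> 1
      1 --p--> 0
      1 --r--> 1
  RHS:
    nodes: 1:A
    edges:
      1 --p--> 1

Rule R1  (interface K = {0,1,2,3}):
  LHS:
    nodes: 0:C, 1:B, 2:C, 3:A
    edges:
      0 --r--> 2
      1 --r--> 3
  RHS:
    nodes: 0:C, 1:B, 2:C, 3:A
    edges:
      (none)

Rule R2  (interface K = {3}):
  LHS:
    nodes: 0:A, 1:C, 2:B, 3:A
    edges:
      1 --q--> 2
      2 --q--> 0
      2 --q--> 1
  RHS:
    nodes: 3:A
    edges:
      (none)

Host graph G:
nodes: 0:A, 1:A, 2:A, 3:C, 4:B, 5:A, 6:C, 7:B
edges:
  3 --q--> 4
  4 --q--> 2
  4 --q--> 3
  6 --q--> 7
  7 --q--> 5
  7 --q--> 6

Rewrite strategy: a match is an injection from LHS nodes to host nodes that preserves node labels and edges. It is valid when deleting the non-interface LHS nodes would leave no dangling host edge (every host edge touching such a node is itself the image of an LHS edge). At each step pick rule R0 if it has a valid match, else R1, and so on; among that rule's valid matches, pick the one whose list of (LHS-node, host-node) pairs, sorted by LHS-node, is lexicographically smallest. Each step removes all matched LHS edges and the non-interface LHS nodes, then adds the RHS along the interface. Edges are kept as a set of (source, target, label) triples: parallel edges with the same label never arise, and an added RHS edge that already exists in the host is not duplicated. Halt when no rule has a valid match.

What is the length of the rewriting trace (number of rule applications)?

initial: |V|=8 |E|=6  E = 3-q->4 4-q->2 4-q->3 6-q->7 7-q->5 7-q->6
step 1: apply R2 at {0↦2, 1↦3, 2↦4, 3↦0}  → |V|=5 |E|=3  E = 6-q->7 7-q->5 7-q->6
step 2: apply R2 at {0↦5, 1↦6, 2↦7, 3↦0}  → |V|=2 |E|=0  E = ∅
halt: no rule applies after step 2

Answer: 2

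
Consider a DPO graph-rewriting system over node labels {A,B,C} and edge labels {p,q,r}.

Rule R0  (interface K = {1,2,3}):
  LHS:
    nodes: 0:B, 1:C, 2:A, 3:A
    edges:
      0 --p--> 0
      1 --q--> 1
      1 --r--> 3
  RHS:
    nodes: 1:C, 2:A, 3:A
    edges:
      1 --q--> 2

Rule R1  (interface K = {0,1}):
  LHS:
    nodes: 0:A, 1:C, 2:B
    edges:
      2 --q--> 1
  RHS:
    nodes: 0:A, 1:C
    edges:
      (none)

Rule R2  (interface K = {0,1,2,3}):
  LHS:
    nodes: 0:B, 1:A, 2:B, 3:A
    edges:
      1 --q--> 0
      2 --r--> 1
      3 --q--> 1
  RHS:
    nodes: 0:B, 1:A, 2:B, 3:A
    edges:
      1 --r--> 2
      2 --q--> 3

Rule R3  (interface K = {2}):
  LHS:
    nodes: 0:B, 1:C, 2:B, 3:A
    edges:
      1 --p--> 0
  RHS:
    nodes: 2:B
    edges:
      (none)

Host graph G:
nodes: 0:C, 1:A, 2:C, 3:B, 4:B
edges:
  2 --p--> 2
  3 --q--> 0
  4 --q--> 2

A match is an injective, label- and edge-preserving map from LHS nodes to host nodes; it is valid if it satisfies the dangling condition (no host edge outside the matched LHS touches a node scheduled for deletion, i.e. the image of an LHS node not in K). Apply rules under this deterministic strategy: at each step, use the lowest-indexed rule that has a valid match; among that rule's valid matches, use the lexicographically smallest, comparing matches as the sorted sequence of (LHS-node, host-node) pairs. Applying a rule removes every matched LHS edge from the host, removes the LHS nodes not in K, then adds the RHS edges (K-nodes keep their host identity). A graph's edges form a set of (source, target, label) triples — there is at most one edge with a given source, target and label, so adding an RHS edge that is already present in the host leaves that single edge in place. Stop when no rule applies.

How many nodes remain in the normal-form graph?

Answer: 3

Rewrite trace:
initial: |V|=5 |E|=3  E = 2-p->2 3-q->0 4-q->2
step 1: apply R1 at {0↦1, 1↦0, 2↦3}  → |V|=4 |E|=2  E = 2-p->2 4-q->2
step 2: apply R1 at {0↦1, 1↦2, 2↦4}  → |V|=3 |E|=1  E = 2-p->2
final graph: no rule applies after step 2
NF nodes: {0:C, 1:A, 2:C}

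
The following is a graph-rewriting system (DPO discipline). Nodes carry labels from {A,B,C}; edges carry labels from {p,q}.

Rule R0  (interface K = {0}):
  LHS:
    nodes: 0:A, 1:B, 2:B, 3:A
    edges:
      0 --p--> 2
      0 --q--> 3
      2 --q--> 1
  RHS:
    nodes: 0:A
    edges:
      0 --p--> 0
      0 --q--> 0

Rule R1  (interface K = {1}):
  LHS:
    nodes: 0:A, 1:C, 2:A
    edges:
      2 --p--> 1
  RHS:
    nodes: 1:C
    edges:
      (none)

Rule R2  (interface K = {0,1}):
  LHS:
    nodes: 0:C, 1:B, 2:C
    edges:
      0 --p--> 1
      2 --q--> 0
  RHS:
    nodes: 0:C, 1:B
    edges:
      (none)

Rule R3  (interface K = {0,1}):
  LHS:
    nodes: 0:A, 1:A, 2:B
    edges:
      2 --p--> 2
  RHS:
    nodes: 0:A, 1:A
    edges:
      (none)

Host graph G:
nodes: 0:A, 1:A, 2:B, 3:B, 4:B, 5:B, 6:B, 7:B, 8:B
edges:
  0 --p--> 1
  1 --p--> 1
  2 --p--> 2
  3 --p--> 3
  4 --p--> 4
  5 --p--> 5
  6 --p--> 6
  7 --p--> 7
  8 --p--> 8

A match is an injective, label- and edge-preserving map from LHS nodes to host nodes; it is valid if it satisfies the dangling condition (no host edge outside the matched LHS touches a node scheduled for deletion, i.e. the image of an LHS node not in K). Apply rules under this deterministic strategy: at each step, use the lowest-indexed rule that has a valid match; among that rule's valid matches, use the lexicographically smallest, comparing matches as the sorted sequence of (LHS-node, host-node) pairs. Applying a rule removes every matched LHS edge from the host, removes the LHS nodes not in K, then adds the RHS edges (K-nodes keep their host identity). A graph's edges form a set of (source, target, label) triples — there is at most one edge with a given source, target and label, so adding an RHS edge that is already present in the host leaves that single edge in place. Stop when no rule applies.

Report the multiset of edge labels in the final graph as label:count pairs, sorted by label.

Answer: p:2

Derivation:
initial: |V|=9 |E|=9  E = 0-p->1 1-p->1 2-p->2 3-p->3 4-p->4 5-p->5 6-p->6 7-p->7 8-p->8
step 1: apply R3 at {0↦0, 1↦1, 2↦2}  → |V|=8 |E|=8  E = 0-p->1 1-p->1 3-p->3 4-p->4 5-p->5 6-p->6 7-p->7 8-p->8
step 2: apply R3 at {0↦0, 1↦1, 2↦3}  → |V|=7 |E|=7  E = 0-p->1 1-p->1 4-p->4 5-p->5 6-p->6 7-p->7 8-p->8
step 3: apply R3 at {0↦0, 1↦1, 2↦4}  → |V|=6 |E|=6  E = 0-p->1 1-p->1 5-p->5 6-p->6 7-p->7 8-p->8
step 4: apply R3 at {0↦0, 1↦1, 2↦5}  → |V|=5 |E|=5  E = 0-p->1 1-p->1 6-p->6 7-p->7 8-p->8
step 5: apply R3 at {0↦0, 1↦1, 2↦6}  → |V|=4 |E|=4  E = 0-p->1 1-p->1 7-p->7 8-p->8
step 6: apply R3 at {0↦0, 1↦1, 2↦7}  → |V|=3 |E|=3  E = 0-p->1 1-p->1 8-p->8
step 7: apply R3 at {0↦0, 1↦1, 2↦8}  → |V|=2 |E|=2  E = 0-p->1 1-p->1
final graph: no rule applies after step 7
NF edges: [(0, 1, 'p'), (1, 1, 'p')]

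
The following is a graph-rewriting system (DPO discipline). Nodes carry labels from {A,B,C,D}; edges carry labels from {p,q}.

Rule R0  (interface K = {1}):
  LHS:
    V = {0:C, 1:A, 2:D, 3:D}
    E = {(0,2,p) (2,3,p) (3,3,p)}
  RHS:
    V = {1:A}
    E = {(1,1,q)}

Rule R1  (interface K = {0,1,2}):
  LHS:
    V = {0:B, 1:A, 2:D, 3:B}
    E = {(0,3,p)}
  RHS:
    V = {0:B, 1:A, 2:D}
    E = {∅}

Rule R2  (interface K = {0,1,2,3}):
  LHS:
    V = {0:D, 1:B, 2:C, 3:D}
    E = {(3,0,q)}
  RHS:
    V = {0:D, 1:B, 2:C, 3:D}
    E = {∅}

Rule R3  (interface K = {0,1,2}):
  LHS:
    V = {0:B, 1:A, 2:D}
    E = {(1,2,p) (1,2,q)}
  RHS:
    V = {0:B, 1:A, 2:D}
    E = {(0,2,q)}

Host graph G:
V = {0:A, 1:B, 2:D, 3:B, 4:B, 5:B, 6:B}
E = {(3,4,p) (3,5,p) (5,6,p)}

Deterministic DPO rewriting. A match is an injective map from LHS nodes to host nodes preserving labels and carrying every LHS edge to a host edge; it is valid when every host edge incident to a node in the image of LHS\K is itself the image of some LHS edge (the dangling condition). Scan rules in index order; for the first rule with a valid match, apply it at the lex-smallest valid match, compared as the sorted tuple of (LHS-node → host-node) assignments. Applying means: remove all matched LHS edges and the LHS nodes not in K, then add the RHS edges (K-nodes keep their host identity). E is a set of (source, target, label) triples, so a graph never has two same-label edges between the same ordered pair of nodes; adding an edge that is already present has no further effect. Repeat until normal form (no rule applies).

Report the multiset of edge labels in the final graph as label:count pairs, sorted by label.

Answer: (no edges)

Steps:
start.  V:7 E:3  edges: 3-p->4 3-p->5 5-p->6
1. fire R1 via {0↦3, 1↦0, 2↦2, 3↦4}  →  V:6 E:2  edges: 3-p->5 5-p->6
2. fire R1 via {0↦5, 1↦0, 2↦2, 3↦6}  →  V:5 E:1  edges: 3-p->5
3. fire R1 via {0↦3, 1↦0, 2↦2, 3↦5}  →  V:4 E:0  edges: ∅
normal form: no rule applies after step 3
NF edges: []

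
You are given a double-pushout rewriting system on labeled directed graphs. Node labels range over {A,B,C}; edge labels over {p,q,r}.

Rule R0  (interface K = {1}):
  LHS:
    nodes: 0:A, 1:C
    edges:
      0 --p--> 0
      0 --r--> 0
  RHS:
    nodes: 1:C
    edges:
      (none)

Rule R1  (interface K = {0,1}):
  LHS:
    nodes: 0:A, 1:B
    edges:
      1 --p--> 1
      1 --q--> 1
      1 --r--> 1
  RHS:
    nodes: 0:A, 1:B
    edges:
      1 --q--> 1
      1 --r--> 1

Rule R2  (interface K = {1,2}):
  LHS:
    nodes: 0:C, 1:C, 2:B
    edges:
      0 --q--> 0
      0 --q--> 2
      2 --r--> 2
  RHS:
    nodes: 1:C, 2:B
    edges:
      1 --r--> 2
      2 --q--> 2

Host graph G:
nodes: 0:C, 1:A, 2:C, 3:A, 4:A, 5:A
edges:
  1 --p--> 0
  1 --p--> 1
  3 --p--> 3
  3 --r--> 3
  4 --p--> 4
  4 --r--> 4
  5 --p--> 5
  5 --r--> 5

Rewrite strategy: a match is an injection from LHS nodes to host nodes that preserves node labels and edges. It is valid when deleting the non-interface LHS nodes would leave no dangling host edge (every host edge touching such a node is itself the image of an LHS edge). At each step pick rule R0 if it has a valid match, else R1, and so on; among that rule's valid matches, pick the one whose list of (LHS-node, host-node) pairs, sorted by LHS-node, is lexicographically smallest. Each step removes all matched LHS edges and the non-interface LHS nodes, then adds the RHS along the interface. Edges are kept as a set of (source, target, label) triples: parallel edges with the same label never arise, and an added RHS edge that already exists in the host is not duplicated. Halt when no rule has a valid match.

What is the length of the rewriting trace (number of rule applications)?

Answer: 3

Rewrite trace:
[0] host  ⇒  6 nodes, 8 edges  {1-p->0 1-p->1 3-p->3 3-r->3 4-p->4 4-r->4 5-p->5 5-r->5}
[1] R0 @ {0↦3, 1↦0}  ⇒  5 nodes, 6 edges  {1-p->0 1-p->1 4-p->4 4-r->4 5-p->5 5-r->5}
[2] R0 @ {0↦4, 1↦0}  ⇒  4 nodes, 4 edges  {1-p->0 1-p->1 5-p->5 5-r->5}
[3] R0 @ {0↦5, 1↦0}  ⇒  3 nodes, 2 edges  {1-p->0 1-p->1}
final graph: no rule applies after step 3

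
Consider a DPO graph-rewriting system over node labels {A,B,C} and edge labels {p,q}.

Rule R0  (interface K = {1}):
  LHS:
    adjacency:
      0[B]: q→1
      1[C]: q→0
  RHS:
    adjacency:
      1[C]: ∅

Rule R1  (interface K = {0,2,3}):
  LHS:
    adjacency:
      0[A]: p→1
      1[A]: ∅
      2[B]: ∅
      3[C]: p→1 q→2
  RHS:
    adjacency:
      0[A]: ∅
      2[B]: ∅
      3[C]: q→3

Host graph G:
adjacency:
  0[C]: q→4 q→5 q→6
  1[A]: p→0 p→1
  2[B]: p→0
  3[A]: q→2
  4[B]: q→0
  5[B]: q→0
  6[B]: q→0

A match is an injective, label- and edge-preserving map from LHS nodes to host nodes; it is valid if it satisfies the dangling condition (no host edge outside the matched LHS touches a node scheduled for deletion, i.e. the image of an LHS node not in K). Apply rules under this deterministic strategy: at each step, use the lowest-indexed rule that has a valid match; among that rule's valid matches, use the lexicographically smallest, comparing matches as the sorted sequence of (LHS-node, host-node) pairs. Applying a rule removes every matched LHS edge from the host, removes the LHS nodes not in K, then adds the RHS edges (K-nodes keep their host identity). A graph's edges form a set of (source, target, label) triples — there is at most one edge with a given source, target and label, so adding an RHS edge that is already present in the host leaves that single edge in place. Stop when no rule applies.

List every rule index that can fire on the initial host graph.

R0: 3 valid matches — {0↦4, 1↦0}, {0↦5, 1↦0}, {0↦6, 1↦0}
R1: no valid match — LHS pattern not found

Answer: [R0]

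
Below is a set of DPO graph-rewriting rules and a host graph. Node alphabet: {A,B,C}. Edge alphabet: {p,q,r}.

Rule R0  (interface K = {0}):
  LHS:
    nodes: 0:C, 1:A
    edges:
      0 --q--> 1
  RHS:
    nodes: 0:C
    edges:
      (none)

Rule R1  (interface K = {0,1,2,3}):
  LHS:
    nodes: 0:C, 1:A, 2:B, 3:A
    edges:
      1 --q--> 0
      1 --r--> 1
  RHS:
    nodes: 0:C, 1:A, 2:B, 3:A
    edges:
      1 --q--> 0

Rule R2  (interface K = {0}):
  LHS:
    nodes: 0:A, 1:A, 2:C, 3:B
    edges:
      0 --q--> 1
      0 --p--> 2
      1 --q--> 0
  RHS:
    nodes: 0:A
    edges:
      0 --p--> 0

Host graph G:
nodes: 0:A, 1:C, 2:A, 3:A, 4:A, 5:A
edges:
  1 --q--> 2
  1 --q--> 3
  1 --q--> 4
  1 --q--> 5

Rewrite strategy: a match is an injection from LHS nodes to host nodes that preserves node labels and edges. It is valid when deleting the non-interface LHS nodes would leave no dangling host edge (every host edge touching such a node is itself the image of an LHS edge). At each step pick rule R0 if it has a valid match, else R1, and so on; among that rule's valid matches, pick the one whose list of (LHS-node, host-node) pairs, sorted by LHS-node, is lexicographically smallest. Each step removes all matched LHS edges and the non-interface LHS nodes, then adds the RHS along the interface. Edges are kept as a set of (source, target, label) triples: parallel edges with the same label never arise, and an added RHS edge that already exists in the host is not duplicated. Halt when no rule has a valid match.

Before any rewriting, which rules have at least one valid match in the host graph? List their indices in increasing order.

Answer: [R0]

Derivation:
R0: 4 valid matches — {0↦1, 1↦2}, {0↦1, 1↦3}, {0↦1, 1↦4} (+1 more)
R1: no valid match — LHS pattern not found
R2: no valid match — LHS pattern not found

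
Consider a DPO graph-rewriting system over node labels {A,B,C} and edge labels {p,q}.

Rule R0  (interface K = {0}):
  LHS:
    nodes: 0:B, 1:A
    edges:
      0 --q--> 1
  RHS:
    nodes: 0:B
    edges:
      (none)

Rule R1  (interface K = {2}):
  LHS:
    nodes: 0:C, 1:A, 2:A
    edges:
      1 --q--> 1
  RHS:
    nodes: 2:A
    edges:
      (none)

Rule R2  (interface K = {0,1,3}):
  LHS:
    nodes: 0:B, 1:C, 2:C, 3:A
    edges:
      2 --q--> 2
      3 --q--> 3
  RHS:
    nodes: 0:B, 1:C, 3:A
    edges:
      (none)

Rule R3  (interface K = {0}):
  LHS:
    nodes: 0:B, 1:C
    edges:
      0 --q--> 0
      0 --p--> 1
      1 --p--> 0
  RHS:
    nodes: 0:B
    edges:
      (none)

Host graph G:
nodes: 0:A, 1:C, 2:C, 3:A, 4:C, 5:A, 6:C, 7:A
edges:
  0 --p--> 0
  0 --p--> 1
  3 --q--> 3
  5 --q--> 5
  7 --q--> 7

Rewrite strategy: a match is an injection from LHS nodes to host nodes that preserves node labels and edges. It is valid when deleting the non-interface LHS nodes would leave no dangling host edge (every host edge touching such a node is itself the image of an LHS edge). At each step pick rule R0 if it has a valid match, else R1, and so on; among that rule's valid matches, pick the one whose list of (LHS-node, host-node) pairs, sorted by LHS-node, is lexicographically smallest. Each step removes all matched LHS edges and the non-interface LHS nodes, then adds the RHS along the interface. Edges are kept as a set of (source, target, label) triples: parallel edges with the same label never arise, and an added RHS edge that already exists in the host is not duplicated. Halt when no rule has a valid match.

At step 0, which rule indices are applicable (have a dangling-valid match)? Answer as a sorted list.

R0: no valid match — LHS pattern not found
R1: 27 valid matches — {0↦2, 1↦3, 2↦0}, {0↦2, 1↦3, 2↦5}, {0↦2, 1↦3, 2↦7} (+24 more)
R2: no valid match — LHS pattern not found
R3: no valid match — LHS pattern not found

Answer: [R1]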